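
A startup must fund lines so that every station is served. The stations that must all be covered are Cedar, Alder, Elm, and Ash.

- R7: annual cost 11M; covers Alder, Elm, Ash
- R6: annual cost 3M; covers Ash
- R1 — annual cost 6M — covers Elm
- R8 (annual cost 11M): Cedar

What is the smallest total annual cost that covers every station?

22

This is a weighted set-cover instance.
Choose R7 and R8: together they cover Cedar, Alder, Elm, Ash — every station.
Total annual cost: 11 + 11 = 22.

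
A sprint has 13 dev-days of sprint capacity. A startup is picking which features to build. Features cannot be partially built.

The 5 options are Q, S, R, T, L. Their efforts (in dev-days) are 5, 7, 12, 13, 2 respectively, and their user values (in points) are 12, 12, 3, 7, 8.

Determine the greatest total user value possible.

24

Allowing fractional choices, the relaxed optimum would be about 30.3, but features are indivisible.
Q + L: effort 5 + 2 = 7 ≤ 13, user value 12 + 8 = 20.
Q + S: effort 5 + 7 = 12 ≤ 13, user value 12 + 12 = 24.
S + L: effort 7 + 2 = 9 ≤ 13, user value 12 + 8 = 20.
Best is Q and S with total user value 24.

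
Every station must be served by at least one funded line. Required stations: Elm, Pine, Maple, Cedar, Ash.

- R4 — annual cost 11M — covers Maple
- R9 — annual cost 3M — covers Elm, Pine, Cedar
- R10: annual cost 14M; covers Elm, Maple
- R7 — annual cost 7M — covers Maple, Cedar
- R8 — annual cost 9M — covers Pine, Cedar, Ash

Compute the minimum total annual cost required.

19

This is an integer covering problem.
Choose R9, R7, and R8: together they cover Elm, Pine, Maple, Cedar, Ash — every station.
Total annual cost: 3 + 7 + 9 = 19.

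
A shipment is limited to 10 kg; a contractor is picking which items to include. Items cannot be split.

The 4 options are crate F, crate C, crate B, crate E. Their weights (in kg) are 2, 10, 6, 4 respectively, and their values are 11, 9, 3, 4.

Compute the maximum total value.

Allowing fractional choices, the relaxed optimum would be about 18.6, but items are indivisible.
crate F + crate E: weight 2 + 4 = 6 ≤ 10, value 11 + 4 = 15.
crate F + crate B: weight 2 + 6 = 8 ≤ 10, value 11 + 3 = 14.
Best is crate F and crate E with total value 15.

15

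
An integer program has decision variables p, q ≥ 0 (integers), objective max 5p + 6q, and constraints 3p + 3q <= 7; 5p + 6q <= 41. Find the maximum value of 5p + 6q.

12

(p,q)=(0,2): 3·0+3·2=6≤7, 5·0+6·2=12≤41, objective 12.
(p,q)=(1,1): 3·1+3·1=6≤7, 5·1+6·1=11≤41, objective 11.
(p,q)=(0,1): 3·0+3·1=3≤7, 5·0+6·1=6≤41, objective 6.
No feasible integer point exceeds 12.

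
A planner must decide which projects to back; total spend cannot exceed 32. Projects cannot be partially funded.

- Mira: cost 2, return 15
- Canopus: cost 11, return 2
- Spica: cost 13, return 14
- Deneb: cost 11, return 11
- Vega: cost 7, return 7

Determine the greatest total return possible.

Allowing fractional choices, the relaxed optimum would be about 46.0, but projects are indivisible.
Mira + Canopus + Deneb + Vega: cost 2 + 11 + 11 + 7 = 31 ≤ 32, return 15 + 2 + 11 + 7 = 35.
Mira + Spica + Deneb: cost 2 + 13 + 11 = 26 ≤ 32, return 15 + 14 + 11 = 40.
Mira + Spica + Vega: cost 2 + 13 + 7 = 22 ≤ 32, return 15 + 14 + 7 = 36.
Best is Mira, Spica, and Deneb with total return 40.

40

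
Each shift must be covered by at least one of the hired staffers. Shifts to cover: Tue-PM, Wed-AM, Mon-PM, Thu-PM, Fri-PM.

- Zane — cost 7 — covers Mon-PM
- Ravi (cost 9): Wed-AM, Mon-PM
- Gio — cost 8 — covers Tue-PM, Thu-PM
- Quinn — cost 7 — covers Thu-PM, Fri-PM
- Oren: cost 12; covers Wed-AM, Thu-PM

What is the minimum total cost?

24

Choose Ravi, Gio, and Quinn: together they cover Tue-PM, Wed-AM, Mon-PM, Thu-PM, Fri-PM — every shift.
Total cost: 9 + 8 + 7 = 24.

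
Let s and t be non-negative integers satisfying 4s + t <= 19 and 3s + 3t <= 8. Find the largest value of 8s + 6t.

Relaxing integrality, the LP optimum is 21.33 at (s,t) = (2.67, 0), which is not an integer point.
(s,t)=(2,0): 4·2+1·0=8≤19, 3·2+3·0=6≤8, objective 16.
(s,t)=(1,1): 4·1+1·1=5≤19, 3·1+3·1=6≤8, objective 14.
(s,t)=(1,0): 4·1+1·0=4≤19, 3·1+3·0=3≤8, objective 8.
Maximum is 16 at (s,t)=(2,0).

16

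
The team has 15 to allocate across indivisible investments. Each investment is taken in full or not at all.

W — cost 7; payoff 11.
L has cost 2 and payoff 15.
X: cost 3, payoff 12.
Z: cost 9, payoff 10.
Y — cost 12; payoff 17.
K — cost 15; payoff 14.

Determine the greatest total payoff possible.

38

Allowing fractional choices, the relaxed optimum would be about 42.2, but investments are indivisible.
W + L + X: cost 7 + 2 + 3 = 12 ≤ 15, payoff 11 + 15 + 12 = 38.
L + Y: cost 2 + 12 = 14 ≤ 15, payoff 15 + 17 = 32.
L + X + Z: cost 2 + 3 + 9 = 14 ≤ 15, payoff 15 + 12 + 10 = 37.
Best is W, L, and X with total payoff 38.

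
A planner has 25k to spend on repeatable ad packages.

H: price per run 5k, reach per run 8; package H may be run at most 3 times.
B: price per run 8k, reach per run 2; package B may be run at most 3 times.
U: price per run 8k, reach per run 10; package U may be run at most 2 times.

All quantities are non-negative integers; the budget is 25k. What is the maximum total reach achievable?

34

1×H and 2×U: price 21 ≤ 25, reach 1·8 + 2·10 = 28.
3×H and 1×U: price 23 ≤ 25, reach 3·8 + 1·10 = 34.
Best is 34.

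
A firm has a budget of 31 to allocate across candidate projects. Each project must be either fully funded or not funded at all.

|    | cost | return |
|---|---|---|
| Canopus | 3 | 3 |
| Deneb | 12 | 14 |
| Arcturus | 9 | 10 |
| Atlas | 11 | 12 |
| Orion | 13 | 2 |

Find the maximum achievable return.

Allowing fractional choices, the relaxed optimum would be about 34.9, but projects are indivisible.
Canopus + Deneb + Atlas: cost 3 + 12 + 11 = 26 ≤ 31, return 3 + 14 + 12 = 29.
Canopus + Deneb + Arcturus: cost 3 + 12 + 9 = 24 ≤ 31, return 3 + 14 + 10 = 27.
Best is Canopus, Deneb, and Atlas with total return 29.

29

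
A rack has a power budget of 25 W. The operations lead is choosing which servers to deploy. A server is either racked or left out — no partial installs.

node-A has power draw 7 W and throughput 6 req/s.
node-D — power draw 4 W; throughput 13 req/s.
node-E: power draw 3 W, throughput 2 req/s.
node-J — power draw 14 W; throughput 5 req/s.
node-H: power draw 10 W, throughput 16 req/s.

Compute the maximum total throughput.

node-A + node-D + node-E + node-H: power draw 7 + 4 + 3 + 10 = 24 ≤ 25, throughput 6 + 13 + 2 + 16 = 37.
node-A + node-D + node-H: power draw 7 + 4 + 10 = 21 ≤ 25, throughput 6 + 13 + 16 = 35.
Best is node-A, node-D, node-E, and node-H with total throughput 37.

37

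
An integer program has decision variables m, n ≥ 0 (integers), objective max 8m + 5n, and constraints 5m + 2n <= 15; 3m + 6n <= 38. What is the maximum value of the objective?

(m,n)=(1,5): 5·1+2·5=15≤15, 3·1+6·5=33≤38, objective 33.
(m,n)=(0,6): 5·0+2·6=12≤15, 3·0+6·6=36≤38, objective 30.
(m,n)=(1,4): 5·1+2·4=13≤15, 3·1+6·4=27≤38, objective 28.
Maximum is 33 at (m,n)=(1,5).

33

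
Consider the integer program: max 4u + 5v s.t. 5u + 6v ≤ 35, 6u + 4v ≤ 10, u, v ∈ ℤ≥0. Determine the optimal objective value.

The continuous relaxation peaks at (0, 2.5) with value 12.50; rounding to a feasible lattice point costs some objective.
(u,v)=(0,2): 5·0+6·2=12≤35, 6·0+4·2=8≤10, objective 10.
(u,v)=(1,1): 5·1+6·1=11≤35, 6·1+4·1=10≤10, objective 9.
(u,v)=(0,1): 5·0+6·1=6≤35, 6·0+4·1=4≤10, objective 5.
The best lattice point is (0,2), giving 10.

10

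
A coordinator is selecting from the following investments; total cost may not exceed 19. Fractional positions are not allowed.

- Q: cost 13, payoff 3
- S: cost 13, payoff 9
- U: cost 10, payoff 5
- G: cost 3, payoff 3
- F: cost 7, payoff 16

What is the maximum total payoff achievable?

21

This is a 0-1 knapsack instance.
Allowing fractional choices, the relaxed optimum would be about 25.2, but investments are indivisible.
U + F: cost 10 + 7 = 17 ≤ 19, payoff 5 + 16 = 21.
G + F: cost 3 + 7 = 10 ≤ 19, payoff 3 + 16 = 19.
Best is U and F with total payoff 21.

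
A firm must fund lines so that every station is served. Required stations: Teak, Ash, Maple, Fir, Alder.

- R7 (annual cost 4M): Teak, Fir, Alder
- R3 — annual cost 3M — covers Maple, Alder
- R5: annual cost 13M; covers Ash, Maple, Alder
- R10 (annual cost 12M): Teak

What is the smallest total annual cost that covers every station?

17

This is an integer covering problem.
The greedy cost-per-new-station heuristic would pick R7, R3, and R5 for 20, but a cheaper cover exists.
Choose R7 and R5: together they cover Teak, Ash, Maple, Fir, Alder — every station.
Total annual cost: 4 + 13 = 17.
No cover costs less than 17.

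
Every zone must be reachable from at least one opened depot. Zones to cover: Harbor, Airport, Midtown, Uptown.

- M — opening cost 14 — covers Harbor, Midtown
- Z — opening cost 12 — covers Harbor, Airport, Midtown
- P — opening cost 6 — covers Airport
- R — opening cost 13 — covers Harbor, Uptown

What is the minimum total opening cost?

25

Choose Z and R: together they cover Harbor, Airport, Midtown, Uptown — every zone.
Total opening cost: 12 + 13 = 25.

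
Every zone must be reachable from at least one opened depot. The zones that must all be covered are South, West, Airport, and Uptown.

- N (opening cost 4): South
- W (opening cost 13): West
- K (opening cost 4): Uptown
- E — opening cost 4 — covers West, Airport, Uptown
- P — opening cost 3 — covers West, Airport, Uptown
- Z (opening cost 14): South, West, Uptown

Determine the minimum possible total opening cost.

7

Choose N and P: together they cover South, West, Airport, Uptown — every zone.
Total opening cost: 4 + 3 = 7.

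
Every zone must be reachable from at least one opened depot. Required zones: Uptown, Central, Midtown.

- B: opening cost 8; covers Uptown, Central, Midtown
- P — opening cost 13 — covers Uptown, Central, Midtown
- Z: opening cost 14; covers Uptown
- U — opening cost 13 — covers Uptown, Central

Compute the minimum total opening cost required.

B alone covers Uptown, Central, Midtown — every zone.
Total opening cost: 8.
No cover costs less than 8.

8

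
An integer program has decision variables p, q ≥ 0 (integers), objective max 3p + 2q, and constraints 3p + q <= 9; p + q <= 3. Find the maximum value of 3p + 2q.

(p,q)=(3,0): 3·3+1·0=9≤9, 1·3+1·0=3≤3, objective 9.
(p,q)=(2,1): 3·2+1·1=7≤9, 1·2+1·1=3≤3, objective 8.
The best lattice point is (3,0), giving 9.

9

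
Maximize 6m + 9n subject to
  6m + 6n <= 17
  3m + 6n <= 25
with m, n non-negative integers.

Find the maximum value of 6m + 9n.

The continuous relaxation peaks at (0, 2.83) with value 25.50; rounding to a feasible lattice point costs some objective.
(m,n)=(0,2): 6·0+6·2=12≤17, 3·0+6·2=12≤25, objective 18.
(m,n)=(1,1): 6·1+6·1=12≤17, 3·1+6·1=9≤25, objective 15.
(m,n)=(0,1): 6·0+6·1=6≤17, 3·0+6·1=6≤25, objective 9.
The best lattice point is (0,2), giving 18.

18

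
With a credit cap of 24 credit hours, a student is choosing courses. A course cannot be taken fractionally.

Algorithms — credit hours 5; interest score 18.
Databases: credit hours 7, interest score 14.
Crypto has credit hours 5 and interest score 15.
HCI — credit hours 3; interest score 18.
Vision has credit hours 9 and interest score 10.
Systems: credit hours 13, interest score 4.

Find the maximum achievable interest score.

65

Treat it as a binary knapsack problem.
Algorithms + Databases + HCI + Vision: credit hours 5 + 7 + 3 + 9 = 24 ≤ 24, interest score 18 + 14 + 18 + 10 = 60.
Algorithms + Databases + Crypto + HCI: credit hours 5 + 7 + 5 + 3 = 20 ≤ 24, interest score 18 + 14 + 15 + 18 = 65.
Algorithms + Crypto + HCI + Vision: credit hours 5 + 5 + 3 + 9 = 22 ≤ 24, interest score 18 + 15 + 18 + 10 = 61.
Best is Algorithms, Databases, Crypto, and HCI with total interest score 65.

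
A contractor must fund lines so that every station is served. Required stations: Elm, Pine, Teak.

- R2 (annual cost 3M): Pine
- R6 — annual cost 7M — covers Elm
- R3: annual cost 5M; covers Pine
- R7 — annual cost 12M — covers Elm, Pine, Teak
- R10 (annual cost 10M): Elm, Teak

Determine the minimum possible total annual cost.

12

R7 alone covers Elm, Pine, Teak — every station.
Total annual cost: 12.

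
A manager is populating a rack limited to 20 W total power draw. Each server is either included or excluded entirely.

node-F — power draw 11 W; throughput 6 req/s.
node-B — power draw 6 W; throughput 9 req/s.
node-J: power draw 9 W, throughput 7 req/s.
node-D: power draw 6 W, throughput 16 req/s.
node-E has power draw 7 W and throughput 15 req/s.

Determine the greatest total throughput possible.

40

node-B + node-D + node-E: power draw 6 + 6 + 7 = 19 ≤ 20, throughput 9 + 16 + 15 = 40.
node-D + node-E: power draw 6 + 7 = 13 ≤ 20, throughput 16 + 15 = 31.
node-B + node-D: power draw 6 + 6 = 12 ≤ 20, throughput 9 + 16 = 25.
Best is node-B, node-D, and node-E with total throughput 40.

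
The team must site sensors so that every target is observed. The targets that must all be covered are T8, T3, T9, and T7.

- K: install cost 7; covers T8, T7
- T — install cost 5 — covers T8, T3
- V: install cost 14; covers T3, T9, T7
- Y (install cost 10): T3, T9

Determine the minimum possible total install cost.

Choose K and Y: together they cover T8, T3, T9, T7 — every target.
Total install cost: 7 + 10 = 17.

17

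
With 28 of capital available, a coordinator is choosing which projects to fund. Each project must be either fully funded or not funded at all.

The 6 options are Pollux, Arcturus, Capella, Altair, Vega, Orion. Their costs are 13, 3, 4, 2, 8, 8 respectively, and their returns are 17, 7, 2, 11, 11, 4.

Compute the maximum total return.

46

This is a 0-1 knapsack instance.
Pollux + Arcturus + Altair + Vega: cost 13 + 3 + 2 + 8 = 26 ≤ 28, return 17 + 7 + 11 + 11 = 46.
Pollux + Capella + Altair + Vega: cost 13 + 4 + 2 + 8 = 27 ≤ 28, return 17 + 2 + 11 + 11 = 41.
Best is Pollux, Arcturus, Altair, and Vega with total return 46.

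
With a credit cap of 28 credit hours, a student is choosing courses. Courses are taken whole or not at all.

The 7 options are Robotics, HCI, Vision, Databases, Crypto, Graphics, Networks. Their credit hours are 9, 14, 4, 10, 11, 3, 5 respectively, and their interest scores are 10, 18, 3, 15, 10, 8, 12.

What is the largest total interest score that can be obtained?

Allowing fractional choices, the relaxed optimum would be about 47.9, but courses are indivisible.
HCI + Vision + Graphics + Networks: credit hours 14 + 4 + 3 + 5 = 26 ≤ 28, interest score 18 + 3 + 8 + 12 = 41.
HCI + Databases + Graphics: credit hours 14 + 10 + 3 = 27 ≤ 28, interest score 18 + 15 + 8 = 41.
Robotics + Databases + Graphics + Networks: credit hours 9 + 10 + 3 + 5 = 27 ≤ 28, interest score 10 + 15 + 8 + 12 = 45.
Best is Robotics, Databases, Graphics, and Networks with total interest score 45.

45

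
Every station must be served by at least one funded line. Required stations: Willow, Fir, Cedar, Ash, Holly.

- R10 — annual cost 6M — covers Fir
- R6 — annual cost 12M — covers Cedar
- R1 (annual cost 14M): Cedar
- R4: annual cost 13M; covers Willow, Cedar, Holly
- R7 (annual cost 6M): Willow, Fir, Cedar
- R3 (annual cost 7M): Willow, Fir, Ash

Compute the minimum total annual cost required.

The greedy cost-per-new-station heuristic would pick R7, R3, and R4 for 26, but a cheaper cover exists.
Choose R4 and R3: together they cover Willow, Fir, Cedar, Ash, Holly — every station.
Total annual cost: 13 + 7 = 20.
No cover costs less than 20.

20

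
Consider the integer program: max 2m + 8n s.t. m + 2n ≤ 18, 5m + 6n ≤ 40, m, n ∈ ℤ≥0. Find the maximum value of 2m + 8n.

(m,n)=(0,6) is feasible, giving 48.
(m,n)=(1,5) is feasible, giving 42.
(m,n)=(0,5) is feasible, giving 40.
No feasible integer point exceeds 48.

48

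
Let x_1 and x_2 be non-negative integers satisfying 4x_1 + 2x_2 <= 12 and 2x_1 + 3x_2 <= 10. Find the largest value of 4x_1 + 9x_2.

27

Relaxing integrality, the LP optimum is 30.00 at (x_1,x_2) = (0, 3.33), which is not an integer point.
(x_1,x_2)=(0,3): 4·0+2·3=6≤12, 2·0+3·3=9≤10, objective 27.
(x_1,x_2)=(1,2): 4·1+2·2=8≤12, 2·1+3·2=8≤10, objective 22.
(x_1,x_2)=(0,2): 4·0+2·2=4≤12, 2·0+3·2=6≤10, objective 18.
No feasible integer point exceeds 27.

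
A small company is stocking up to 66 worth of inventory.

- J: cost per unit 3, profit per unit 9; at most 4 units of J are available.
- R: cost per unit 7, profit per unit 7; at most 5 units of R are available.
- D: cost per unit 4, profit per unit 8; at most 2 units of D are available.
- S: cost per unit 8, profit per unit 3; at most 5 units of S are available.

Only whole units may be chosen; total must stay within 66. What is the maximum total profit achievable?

90

Take 4×J, 5×R, 2×D, and 1×S: cost 63 ≤ 66, profit 4·9 + 5·7 + 2·8 + 1·3 = 90.
J has the best ratio (9/3) and is taken to its limit of 4; remaining capacity is filled optimally with the others.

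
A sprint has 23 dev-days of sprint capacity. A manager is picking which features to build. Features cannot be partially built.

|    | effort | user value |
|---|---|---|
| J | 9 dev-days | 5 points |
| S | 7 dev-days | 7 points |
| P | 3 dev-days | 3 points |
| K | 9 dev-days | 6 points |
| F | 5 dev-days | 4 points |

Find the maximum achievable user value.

17

Allowing fractional choices, the relaxed optimum would be about 19.3, but features are indivisible.
S + P + K: effort 7 + 3 + 9 = 19 ≤ 23, user value 7 + 3 + 6 = 16.
S + K + F: effort 7 + 9 + 5 = 21 ≤ 23, user value 7 + 6 + 4 = 17.
Best is S, K, and F with total user value 17.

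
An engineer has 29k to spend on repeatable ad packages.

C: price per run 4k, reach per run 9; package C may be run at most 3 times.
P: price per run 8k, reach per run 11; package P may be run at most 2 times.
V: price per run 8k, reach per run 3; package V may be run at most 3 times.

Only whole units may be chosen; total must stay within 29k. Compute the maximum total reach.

49

Take 3×C and 2×P: price 28 ≤ 29, reach 3·9 + 2·11 = 49.
C has the best ratio (9/4) and is taken to its limit of 3; remaining capacity is filled optimally with the others.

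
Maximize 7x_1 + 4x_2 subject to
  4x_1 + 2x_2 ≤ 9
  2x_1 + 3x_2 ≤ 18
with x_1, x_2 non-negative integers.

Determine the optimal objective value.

16

Relaxing integrality, the LP optimum is 18.00 at (x_1,x_2) = (0, 4.5), which is not an integer point.
(x_1,x_2)=(0,4): 4·0+2·4=8≤9, 2·0+3·4=12≤18, objective 16.
(x_1,x_2)=(0,3): 4·0+2·3=6≤9, 2·0+3·3=9≤18, objective 12.
Maximum is 16 at (x_1,x_2)=(0,4).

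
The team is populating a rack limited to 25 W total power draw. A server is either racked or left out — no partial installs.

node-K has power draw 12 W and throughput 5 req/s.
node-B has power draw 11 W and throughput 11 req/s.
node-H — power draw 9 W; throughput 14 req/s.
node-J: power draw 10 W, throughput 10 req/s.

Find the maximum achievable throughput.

25

Treat it as a binary knapsack problem.
Take node-B and node-H: power draw 11 + 9 = 20 ≤ 25, throughput 11 + 14 = 25.
No other feasible combination does better.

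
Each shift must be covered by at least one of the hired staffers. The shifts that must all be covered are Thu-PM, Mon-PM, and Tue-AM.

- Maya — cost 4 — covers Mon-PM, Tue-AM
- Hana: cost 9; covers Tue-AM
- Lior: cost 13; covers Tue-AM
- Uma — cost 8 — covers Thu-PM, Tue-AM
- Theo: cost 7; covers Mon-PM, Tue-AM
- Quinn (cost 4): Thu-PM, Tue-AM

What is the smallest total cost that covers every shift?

Choose Maya and Quinn: together they cover Thu-PM, Mon-PM, Tue-AM — every shift.
Total cost: 4 + 4 = 8.
No cover costs less than 8.

8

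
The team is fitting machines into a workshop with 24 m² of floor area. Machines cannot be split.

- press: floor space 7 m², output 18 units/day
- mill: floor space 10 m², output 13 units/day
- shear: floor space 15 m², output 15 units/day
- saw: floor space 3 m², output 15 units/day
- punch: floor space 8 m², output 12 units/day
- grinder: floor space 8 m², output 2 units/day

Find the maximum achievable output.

Take press, mill, and saw: floor space 7 + 10 + 3 = 20 ≤ 24, output 18 + 13 + 15 = 46.
No other feasible combination does better.

46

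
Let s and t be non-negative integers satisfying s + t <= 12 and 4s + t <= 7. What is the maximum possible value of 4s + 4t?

(s,t)=(0,7): 1·0+1·7=7≤12, 4·0+1·7=7≤7, objective 28.
(s,t)=(0,6): 1·0+1·6=6≤12, 4·0+1·6=6≤7, objective 24.
Maximum is 28 at (s,t)=(0,7).

28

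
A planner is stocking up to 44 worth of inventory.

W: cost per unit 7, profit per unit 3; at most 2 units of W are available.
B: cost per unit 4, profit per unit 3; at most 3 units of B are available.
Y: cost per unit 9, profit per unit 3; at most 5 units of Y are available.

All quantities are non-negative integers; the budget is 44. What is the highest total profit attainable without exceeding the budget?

2×W, 3×B, and 2×Y: cost 44 ≤ 44, profit 2·3 + 3·3 + 2·3 = 21.
2×B and 4×Y: cost 44 ≤ 44, profit 2·3 + 4·3 = 18.
Best is 21.

21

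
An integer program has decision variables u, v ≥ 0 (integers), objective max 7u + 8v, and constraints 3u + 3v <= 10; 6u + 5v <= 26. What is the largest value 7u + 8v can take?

The continuous relaxation peaks at (0, 3.33) with value 26.67; rounding to a feasible lattice point costs some objective.
(u,v)=(0,3): 3·0+3·3=9≤10, 6·0+5·3=15≤26, objective 24.
(u,v)=(1,2): 3·1+3·2=9≤10, 6·1+5·2=16≤26, objective 23.
The best lattice point is (0,3), giving 24.

24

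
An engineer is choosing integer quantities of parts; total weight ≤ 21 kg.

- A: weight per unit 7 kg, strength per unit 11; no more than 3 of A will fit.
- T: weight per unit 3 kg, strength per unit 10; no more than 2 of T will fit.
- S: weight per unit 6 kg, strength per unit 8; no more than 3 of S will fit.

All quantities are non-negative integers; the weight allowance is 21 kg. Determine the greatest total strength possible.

Take 2×A and 2×T: weight 20 ≤ 21, strength 2·11 + 2·10 = 42.
T has the best ratio (10/3) and is taken to its limit of 2; remaining capacity is filled optimally with the others.

42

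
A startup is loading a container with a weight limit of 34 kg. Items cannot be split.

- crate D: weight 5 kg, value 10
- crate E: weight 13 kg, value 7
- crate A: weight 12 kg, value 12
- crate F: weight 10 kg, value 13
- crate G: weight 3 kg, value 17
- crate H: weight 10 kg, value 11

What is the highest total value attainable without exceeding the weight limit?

Take crate D, crate A, crate F, and crate G: weight 5 + 12 + 10 + 3 = 30 ≤ 34, value 10 + 12 + 13 + 17 = 52.
No other feasible combination does better.

52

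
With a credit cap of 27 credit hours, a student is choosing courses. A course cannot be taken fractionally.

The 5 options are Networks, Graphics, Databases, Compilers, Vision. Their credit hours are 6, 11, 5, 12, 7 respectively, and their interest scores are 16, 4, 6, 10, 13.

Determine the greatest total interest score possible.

Allowing fractional choices, the relaxed optimum would be about 42.5, but courses are indivisible.
Networks + Graphics + Vision: credit hours 6 + 11 + 7 = 24 ≤ 27, interest score 16 + 4 + 13 = 33.
Networks + Compilers + Vision: credit hours 6 + 12 + 7 = 25 ≤ 27, interest score 16 + 10 + 13 = 39.
Networks + Databases + Vision: credit hours 6 + 5 + 7 = 18 ≤ 27, interest score 16 + 6 + 13 = 35.
Best is Networks, Compilers, and Vision with total interest score 39.

39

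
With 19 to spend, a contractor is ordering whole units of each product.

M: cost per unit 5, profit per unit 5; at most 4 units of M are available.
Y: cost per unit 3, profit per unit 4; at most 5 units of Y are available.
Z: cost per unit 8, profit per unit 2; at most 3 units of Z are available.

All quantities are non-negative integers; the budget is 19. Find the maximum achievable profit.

This is a bounded integer knapsack.
Y has the best ratio (4/3); taking only Y gives at most 5×4 = 20 (stopped by the supply cap of 5).
Mixing does better — 2×M and 3×Y: cost 19 ≤ 19, profit 2·5 + 3·4 = 22.

22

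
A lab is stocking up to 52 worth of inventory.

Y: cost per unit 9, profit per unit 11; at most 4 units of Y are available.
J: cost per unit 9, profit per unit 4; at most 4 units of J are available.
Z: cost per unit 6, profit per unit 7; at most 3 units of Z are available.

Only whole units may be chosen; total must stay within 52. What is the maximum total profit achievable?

58

4×Y and 2×Z: cost 48 ≤ 52, profit 4·11 + 2·7 = 58.
4×Y, 1×J, and 1×Z: cost 51 ≤ 52, profit 4·11 + 1·4 + 1·7 = 55.
Best is 58.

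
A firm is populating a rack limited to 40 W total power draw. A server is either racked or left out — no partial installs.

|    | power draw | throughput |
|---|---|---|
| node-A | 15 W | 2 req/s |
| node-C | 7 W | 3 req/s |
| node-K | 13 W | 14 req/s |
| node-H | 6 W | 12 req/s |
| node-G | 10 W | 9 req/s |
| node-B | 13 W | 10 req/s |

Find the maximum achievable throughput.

39

Take node-C, node-K, node-H, and node-B: power draw 7 + 13 + 6 + 13 = 39 ≤ 40, throughput 3 + 14 + 12 + 10 = 39.
No other feasible combination does better.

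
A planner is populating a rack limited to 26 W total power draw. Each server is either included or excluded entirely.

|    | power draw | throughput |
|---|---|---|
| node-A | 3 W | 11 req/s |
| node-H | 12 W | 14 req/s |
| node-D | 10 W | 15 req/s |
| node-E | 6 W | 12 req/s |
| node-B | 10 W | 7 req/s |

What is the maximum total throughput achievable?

Treat it as a binary knapsack problem.
Take node-A, node-H, and node-D: power draw 3 + 12 + 10 = 25 ≤ 26, throughput 11 + 14 + 15 = 40.
No other feasible combination does better.

40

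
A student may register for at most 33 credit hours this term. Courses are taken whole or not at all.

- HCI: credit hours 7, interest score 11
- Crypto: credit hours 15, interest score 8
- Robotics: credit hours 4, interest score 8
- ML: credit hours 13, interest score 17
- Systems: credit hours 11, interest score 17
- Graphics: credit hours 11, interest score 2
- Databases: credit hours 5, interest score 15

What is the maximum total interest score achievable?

Allowing fractional choices, the relaxed optimum would be about 58.8, but courses are indivisible.
HCI + Robotics + ML + Databases: credit hours 7 + 4 + 13 + 5 = 29 ≤ 33, interest score 11 + 8 + 17 + 15 = 51.
Robotics + ML + Systems + Databases: credit hours 4 + 13 + 11 + 5 = 33 ≤ 33, interest score 8 + 17 + 17 + 15 = 57.
HCI + Robotics + Systems + Databases: credit hours 7 + 4 + 11 + 5 = 27 ≤ 33, interest score 11 + 8 + 17 + 15 = 51.
Best is Robotics, ML, Systems, and Databases with total interest score 57.

57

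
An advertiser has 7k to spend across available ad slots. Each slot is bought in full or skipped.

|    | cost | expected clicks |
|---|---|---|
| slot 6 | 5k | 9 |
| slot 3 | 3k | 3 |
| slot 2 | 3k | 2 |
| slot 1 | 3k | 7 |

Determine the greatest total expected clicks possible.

This is a 0-1 knapsack instance.
Take slot 3 and slot 1: cost 3 + 3 = 6 ≤ 7, expected clicks 3 + 7 = 10.
No other feasible combination does better.

10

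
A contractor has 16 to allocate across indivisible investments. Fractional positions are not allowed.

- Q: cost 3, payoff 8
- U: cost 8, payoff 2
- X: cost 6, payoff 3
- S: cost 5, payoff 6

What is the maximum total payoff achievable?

17

Treat it as a binary knapsack problem.
Allowing fractional choices, the relaxed optimum would be about 17.5, but investments are indivisible.
Q + U + S: cost 3 + 8 + 5 = 16 ≤ 16, payoff 8 + 2 + 6 = 16.
Q + X + S: cost 3 + 6 + 5 = 14 ≤ 16, payoff 8 + 3 + 6 = 17.
Q + S: cost 3 + 5 = 8 ≤ 16, payoff 8 + 6 = 14.
Best is Q, X, and S with total payoff 17.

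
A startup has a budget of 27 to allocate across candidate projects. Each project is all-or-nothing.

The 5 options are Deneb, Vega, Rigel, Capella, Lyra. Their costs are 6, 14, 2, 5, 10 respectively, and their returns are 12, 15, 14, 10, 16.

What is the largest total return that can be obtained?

Treat it as a binary knapsack problem.
Deneb + Rigel + Capella + Lyra: cost 6 + 2 + 5 + 10 = 23 ≤ 27, return 12 + 14 + 10 + 16 = 52.
Deneb + Vega + Rigel + Capella: cost 6 + 14 + 2 + 5 = 27 ≤ 27, return 12 + 15 + 14 + 10 = 51.
Best is Deneb, Rigel, Capella, and Lyra with total return 52.

52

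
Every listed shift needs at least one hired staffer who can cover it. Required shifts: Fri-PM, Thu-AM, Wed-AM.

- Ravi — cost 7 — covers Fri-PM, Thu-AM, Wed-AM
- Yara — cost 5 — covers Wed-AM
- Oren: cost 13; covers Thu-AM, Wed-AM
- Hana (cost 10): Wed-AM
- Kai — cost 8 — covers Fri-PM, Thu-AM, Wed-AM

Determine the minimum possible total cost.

7

Ravi alone covers Fri-PM, Thu-AM, Wed-AM — every shift.
Total cost: 7.
No cover costs less than 7.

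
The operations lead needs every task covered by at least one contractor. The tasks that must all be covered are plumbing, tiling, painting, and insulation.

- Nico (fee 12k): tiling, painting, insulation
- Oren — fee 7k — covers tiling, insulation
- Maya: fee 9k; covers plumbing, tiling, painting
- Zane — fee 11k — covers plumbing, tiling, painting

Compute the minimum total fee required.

16

Choose Oren and Maya: together they cover plumbing, tiling, painting, insulation — every task.
Total fee: 7 + 9 = 16.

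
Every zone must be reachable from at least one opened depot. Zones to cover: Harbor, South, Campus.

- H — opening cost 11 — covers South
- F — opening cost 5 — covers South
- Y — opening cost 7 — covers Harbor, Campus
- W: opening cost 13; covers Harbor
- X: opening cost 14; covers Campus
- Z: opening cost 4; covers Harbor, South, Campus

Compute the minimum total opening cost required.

Z alone covers Harbor, South, Campus — every zone.
Total opening cost: 4.
No cover costs less than 4.

4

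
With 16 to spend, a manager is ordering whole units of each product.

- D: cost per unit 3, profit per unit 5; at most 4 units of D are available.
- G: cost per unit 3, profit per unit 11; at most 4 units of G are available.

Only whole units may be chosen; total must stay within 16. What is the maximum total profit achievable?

This is a bounded integer knapsack.
1×D and 4×G: cost 15 ≤ 16, profit 1·5 + 4·11 = 49.
4×G: cost 12 ≤ 16, profit 4·11 = 44.
Best is 49.

49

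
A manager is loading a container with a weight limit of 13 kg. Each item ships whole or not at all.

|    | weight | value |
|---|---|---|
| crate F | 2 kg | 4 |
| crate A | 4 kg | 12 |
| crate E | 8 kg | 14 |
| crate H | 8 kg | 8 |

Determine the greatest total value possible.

26

This is a 0-1 knapsack instance.
Take crate A and crate E: weight 4 + 8 = 12 ≤ 13, value 12 + 14 = 26.
No other feasible combination does better.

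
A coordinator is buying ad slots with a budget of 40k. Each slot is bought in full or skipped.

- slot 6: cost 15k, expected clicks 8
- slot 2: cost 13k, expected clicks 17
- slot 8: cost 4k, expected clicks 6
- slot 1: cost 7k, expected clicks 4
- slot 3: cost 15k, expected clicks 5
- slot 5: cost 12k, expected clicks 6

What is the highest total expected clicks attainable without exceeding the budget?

35

Allowing fractional choices, the relaxed optimum would be about 35.5, but ad slots are indivisible.
slot 2 + slot 8 + slot 1 + slot 5: cost 13 + 4 + 7 + 12 = 36 ≤ 40, expected clicks 17 + 6 + 4 + 6 = 33.
slot 6 + slot 2 + slot 8 + slot 1: cost 15 + 13 + 4 + 7 = 39 ≤ 40, expected clicks 8 + 17 + 6 + 4 = 35.
slot 2 + slot 8 + slot 1 + slot 3: cost 13 + 4 + 7 + 15 = 39 ≤ 40, expected clicks 17 + 6 + 4 + 5 = 32.
Best is slot 6, slot 2, slot 8, and slot 1 with total expected clicks 35.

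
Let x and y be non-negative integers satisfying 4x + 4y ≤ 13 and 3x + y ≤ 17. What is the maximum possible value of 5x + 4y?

15

Relaxing integrality, the LP optimum is 16.25 at (x,y) = (3.25, 0), which is not an integer point.
(x,y)=(3,0): 4·3+4·0=12≤13, 3·3+1·0=9≤17, objective 15.
(x,y)=(2,1): 4·2+4·1=12≤13, 3·2+1·1=7≤17, objective 14.
(x,y)=(2,0): 4·2+4·0=8≤13, 3·2+1·0=6≤17, objective 10.
No feasible integer point exceeds 15.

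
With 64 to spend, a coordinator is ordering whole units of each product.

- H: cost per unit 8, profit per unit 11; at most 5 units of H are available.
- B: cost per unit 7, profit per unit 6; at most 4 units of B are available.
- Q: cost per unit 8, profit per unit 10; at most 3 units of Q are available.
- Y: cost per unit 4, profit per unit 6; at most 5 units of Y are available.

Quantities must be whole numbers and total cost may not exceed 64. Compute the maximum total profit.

4×H, 2×Q, and 4×Y: cost 64 ≤ 64, profit 4·11 + 2·10 + 4·6 = 88.
5×H, 1×Q, and 4×Y: cost 64 ≤ 64, profit 5·11 + 1·10 + 4·6 = 89.
Best is 89.

89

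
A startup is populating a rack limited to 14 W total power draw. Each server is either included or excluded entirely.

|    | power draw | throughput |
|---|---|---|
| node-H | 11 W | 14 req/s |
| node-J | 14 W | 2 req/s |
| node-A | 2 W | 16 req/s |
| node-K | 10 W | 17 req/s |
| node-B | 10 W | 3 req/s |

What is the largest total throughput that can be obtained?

33

Treat it as a binary knapsack problem.
Take node-A and node-K: power draw 2 + 10 = 12 ≤ 14, throughput 16 + 17 = 33.
No other feasible combination does better.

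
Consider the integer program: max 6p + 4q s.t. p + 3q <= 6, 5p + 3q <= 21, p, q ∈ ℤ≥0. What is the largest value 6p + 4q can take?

(p,q)=(4,0): 1·4+3·0=4≤6, 5·4+3·0=20≤21, objective 24.
(p,q)=(3,1): 1·3+3·1=6≤6, 5·3+3·1=18≤21, objective 22.
The best lattice point is (4,0), giving 24.

24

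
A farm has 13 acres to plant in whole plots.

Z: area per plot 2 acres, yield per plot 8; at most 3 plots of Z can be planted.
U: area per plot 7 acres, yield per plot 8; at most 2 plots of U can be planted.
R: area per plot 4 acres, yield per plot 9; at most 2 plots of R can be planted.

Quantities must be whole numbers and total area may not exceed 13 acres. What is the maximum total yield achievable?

34

This is a bounded integer knapsack.
3×Z and 1×R: area 10 ≤ 13, yield 3·8 + 1·9 = 33.
2×Z and 2×R: area 12 ≤ 13, yield 2·8 + 2·9 = 34.
Best is 34.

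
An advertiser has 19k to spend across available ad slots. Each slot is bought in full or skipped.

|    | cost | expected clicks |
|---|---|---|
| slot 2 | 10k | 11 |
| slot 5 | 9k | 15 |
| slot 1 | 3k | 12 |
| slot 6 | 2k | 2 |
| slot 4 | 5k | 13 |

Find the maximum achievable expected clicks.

slot 5 + slot 1 + slot 6 + slot 4: cost 9 + 3 + 2 + 5 = 19 ≤ 19, expected clicks 15 + 12 + 2 + 13 = 42.
slot 5 + slot 1 + slot 4: cost 9 + 3 + 5 = 17 ≤ 19, expected clicks 15 + 12 + 13 = 40.
slot 2 + slot 1 + slot 4: cost 10 + 3 + 5 = 18 ≤ 19, expected clicks 11 + 12 + 13 = 36.
Best is slot 5, slot 1, slot 6, and slot 4 with total expected clicks 42.

42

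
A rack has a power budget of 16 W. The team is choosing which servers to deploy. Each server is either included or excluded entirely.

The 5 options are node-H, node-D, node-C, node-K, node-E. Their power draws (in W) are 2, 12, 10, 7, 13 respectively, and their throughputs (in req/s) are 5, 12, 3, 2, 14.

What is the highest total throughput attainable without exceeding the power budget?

This is a 0-1 knapsack instance.
Allowing fractional choices, the relaxed optimum would be about 20.0, but servers are indivisible.
node-H + node-D: power draw 2 + 12 = 14 ≤ 16, throughput 5 + 12 = 17.
node-H + node-E: power draw 2 + 13 = 15 ≤ 16, throughput 5 + 14 = 19.
node-E: power draw 13 ≤ 16, throughput 14.
Best is node-H and node-E with total throughput 19.

19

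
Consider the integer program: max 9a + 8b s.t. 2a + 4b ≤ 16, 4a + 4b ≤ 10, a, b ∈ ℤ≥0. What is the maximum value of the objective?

18

(a,b)=(2,0) is feasible, giving 18.
(a,b)=(1,1) is feasible, giving 17.
(a,b)=(1,0) is feasible, giving 9.
No feasible integer point exceeds 18.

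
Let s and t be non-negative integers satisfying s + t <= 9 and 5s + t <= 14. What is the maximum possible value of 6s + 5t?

Relaxing integrality, the LP optimum is 46.25 at (s,t) = (1.25, 7.75), which is not an integer point.
(s,t)=(1,8): 1·1+1·8=9≤9, 5·1+1·8=13≤14, objective 46.
(s,t)=(0,9): 1·0+1·9=9≤9, 5·0+1·9=9≤14, objective 45.
(s,t)=(1,7): 1·1+1·7=8≤9, 5·1+1·7=12≤14, objective 41.
(s,t)=(0,8): 1·0+1·8=8≤9, 5·0+1·8=8≤14, objective 40.
The best lattice point is (1,8), giving 46.

46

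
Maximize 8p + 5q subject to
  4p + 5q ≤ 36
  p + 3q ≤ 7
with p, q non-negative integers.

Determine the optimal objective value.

56

(p,q)=(7,0): 4·7+5·0=28≤36, 1·7+3·0=7≤7, objective 56.
(p,q)=(6,0): 4·6+5·0=24≤36, 1·6+3·0=6≤7, objective 48.
No feasible integer point exceeds 56.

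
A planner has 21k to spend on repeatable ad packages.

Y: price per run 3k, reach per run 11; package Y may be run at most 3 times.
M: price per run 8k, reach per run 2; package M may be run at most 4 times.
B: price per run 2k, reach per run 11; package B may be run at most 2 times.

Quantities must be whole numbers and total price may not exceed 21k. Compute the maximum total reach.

Take 3×Y, 1×M, and 2×B: price 21 ≤ 21, reach 3·11 + 1·2 + 2·11 = 57.
B has the best ratio (11/2) and is taken to its limit of 2; remaining capacity is filled optimally with the others.

57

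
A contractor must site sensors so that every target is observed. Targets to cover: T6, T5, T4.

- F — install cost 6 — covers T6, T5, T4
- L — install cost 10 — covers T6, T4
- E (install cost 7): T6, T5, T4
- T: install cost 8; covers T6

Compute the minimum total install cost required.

F alone covers T6, T5, T4 — every target.
Total install cost: 6.

6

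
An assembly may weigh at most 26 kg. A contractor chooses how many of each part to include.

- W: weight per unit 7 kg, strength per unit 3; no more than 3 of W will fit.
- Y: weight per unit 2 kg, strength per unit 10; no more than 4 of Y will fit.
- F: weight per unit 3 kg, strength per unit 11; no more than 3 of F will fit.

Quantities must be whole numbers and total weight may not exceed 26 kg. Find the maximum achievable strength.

Y has the best ratio (10/2); taking only Y gives at most 4×10 = 40 (stopped by the supply cap of 4).
Mixing does better — 1×W, 4×Y, and 3×F: weight 24 ≤ 26, strength 1·3 + 4·10 + 3·11 = 76.

76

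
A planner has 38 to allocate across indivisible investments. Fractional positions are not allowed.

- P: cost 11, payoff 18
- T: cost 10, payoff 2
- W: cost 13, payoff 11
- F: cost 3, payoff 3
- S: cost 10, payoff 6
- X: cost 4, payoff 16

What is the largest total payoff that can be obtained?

P + W + S + X: cost 11 + 13 + 10 + 4 = 38 ≤ 38, payoff 18 + 11 + 6 + 16 = 51.
P + W + F + X: cost 11 + 13 + 3 + 4 = 31 ≤ 38, payoff 18 + 11 + 3 + 16 = 48.
P + T + W + X: cost 11 + 10 + 13 + 4 = 38 ≤ 38, payoff 18 + 2 + 11 + 16 = 47.
Best is P, W, S, and X with total payoff 51.

51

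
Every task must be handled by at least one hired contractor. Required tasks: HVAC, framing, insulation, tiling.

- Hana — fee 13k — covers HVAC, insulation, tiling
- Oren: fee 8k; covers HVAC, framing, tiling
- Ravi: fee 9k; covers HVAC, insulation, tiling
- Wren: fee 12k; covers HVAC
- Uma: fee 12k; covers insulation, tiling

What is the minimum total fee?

17

Choose Oren and Ravi: together they cover HVAC, framing, insulation, tiling — every task.
Total fee: 8 + 9 = 17.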